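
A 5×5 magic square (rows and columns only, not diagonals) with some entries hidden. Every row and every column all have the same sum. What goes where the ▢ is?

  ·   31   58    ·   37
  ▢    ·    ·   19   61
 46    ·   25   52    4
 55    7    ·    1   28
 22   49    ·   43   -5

13

Column 5 is complete and sums to 125; that is the magic constant.
Row 3: 46 + 25 + 52 + 4 + ? = 125, so (3,2) = -2.
The remaining cell in row 4 is (4,3) = 125 − 91 = 34.
Using row 5: 22 + 49 + 43 + (-5) + ? → (5,3) = 125 − 109 = 16.
Column 2 needs 125; the known cells sum to 85, so (2,2) = 40.
Column 3 must total 125; the given cells sum to 133, so (2,3) = -8.
Column 4 must total 125; the given cells sum to 115, so (1,4) = 10.
Row 1: 31 + 58 + 10 + 37 + ? = 125, so (1,1) = -11.
Row 2 must total 125; the given cells sum to 112, so (2,1) = 13.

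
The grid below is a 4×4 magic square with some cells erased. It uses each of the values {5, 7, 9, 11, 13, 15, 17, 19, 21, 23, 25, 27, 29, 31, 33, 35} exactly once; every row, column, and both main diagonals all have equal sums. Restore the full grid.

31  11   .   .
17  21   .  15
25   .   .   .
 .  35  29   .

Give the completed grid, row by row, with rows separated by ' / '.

The 16 entries sum to 320, so each line sums to 320/4 = 80.
Row 2 needs 80; the known cells sum to 53, so (2,3) = 27.
From column 1, 80 − (31 + 17 + 25) gives (4,1) = 7.
Column 2 must total 80; the given cells sum to 67, so (3,2) = 13.
Anti-diagonal: 27 + 13 + 7 + ? = 80, so (1,4) = 33.
Using row 1: 31 + 11 + 33 + ? → (1,3) = 80 − 75 = 5.
Row 4 must total 80; the given cells sum to 71, so (4,4) = 9.
Column 3: 5 + 27 + 29 + ? = 80, so (3,3) = 19.
Column 4 must total 80; the given cells sum to 57, so (3,4) = 23.

31 11 5 33 / 17 21 27 15 / 25 13 19 23 / 7 35 29 9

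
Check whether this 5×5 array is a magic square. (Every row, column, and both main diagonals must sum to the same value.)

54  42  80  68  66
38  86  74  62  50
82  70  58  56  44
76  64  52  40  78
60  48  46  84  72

Yes

Row 1: 54 + 42 + 80 + 68 + 66 = 310.
Row 2: 38 + 86 + 74 + 62 + 50 = 310.
Row 3: 82 + 70 + 58 + 56 + 44 = 310.
Row 4: 76 + 64 + 52 + 40 + 78 = 310.
Row 5: 60 + 48 + 46 + 84 + 72 = 310.
Column 1: 54 + 38 + 82 + 76 + 60 = 310.
Column 2: 42 + 86 + 70 + 64 + 48 = 310.
Column 3: 80 + 74 + 58 + 52 + 46 = 310.
Column 4: 68 + 62 + 56 + 40 + 84 = 310.
Column 5: 66 + 50 + 44 + 78 + 72 = 310.
Main diagonal: 54 + 86 + 58 + 40 + 72 = 310.
Anti-diagonal: 66 + 62 + 58 + 64 + 60 = 310.
All lines sum to 310.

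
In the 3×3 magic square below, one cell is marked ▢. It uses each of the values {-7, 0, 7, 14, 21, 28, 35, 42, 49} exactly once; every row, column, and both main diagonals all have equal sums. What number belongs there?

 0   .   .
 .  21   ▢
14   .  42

The 9 entries sum to 189, so each line sums to 189/3 = 63.
Using row 3: 14 + 42 + ? → (3,2) = 63 − 56 = 7.
The remaining cell in column 1 is (2,1) = 63 − 14 = 49.
From column 2, 63 − (21 + 7) gives (1,2) = 35.
The remaining cell in anti-diagonal is (1,3) = 63 − 35 = 28.
From row 2, 63 − (49 + 21) gives (2,3) = -7.

-7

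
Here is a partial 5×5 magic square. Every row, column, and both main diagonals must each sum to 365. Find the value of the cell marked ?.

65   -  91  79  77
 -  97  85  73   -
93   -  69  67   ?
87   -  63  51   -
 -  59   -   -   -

Using row 1: 65 + 91 + 79 + 77 + ? → (1,2) = 365 − 312 = 53.
From column 3, 365 − (91 + 85 + 69 + 63) gives (5,3) = 57.
The remaining cell in column 4 is (5,4) = 365 − 270 = 95.
Main diagonal must total 365; the given cells sum to 282, so (5,5) = 83.
From row 5, 365 − (59 + 57 + 95 + 83) gives (5,1) = 71.
The remaining cell in column 1 is (2,1) = 365 − 316 = 49.
The remaining cell in anti-diagonal is (4,2) = 365 − 290 = 75.
Using row 2: 49 + 97 + 85 + 73 + ? → (2,5) = 365 − 304 = 61.
Row 4 needs 365; the known cells sum to 276, so (4,5) = 89.
From column 2, 365 − (53 + 97 + 75 + 59) gives (3,2) = 81.
Column 5 needs 365; the known cells sum to 310, so (3,5) = 55.

55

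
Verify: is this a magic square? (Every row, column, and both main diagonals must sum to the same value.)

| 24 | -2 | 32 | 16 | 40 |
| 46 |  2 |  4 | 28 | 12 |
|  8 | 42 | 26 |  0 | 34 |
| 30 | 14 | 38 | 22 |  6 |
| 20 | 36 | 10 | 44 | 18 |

Row 1: 24 + (-2) + 32 + 16 + 40 = 110.
Row 2: 46 + 2 + 4 + 28 + 12 = 92.
Row 3: 8 + 42 + 26 + 0 + 34 = 110.
Row 4: 30 + 14 + 38 + 22 + 6 = 110.
Row 5: 20 + 36 + 10 + 44 + 18 = 128.
Column 1: 24 + 46 + 8 + 30 + 20 = 128.
Column 2: -2 + 2 + 42 + 14 + 36 = 92.
Column 3: 32 + 4 + 26 + 38 + 10 = 110.
Column 4: 16 + 28 + 0 + 22 + 44 = 110.
Column 5: 40 + 12 + 34 + 6 + 18 = 110.
Main diagonal: 24 + 2 + 26 + 22 + 18 = 92.
Anti-diagonal: 40 + 28 + 26 + 14 + 20 = 128.

No — anti-diagonal sums to 128 but row 3 sums to 110.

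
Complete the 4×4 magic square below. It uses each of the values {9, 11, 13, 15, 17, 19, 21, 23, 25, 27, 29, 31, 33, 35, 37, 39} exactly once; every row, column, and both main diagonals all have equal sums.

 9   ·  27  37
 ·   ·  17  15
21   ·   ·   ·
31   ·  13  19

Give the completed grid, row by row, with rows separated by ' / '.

The 16 entries sum to 384, so each line sums to 384/4 = 96.
Row 1 must total 96; the given cells sum to 73, so (1,2) = 23.
Using row 4: 31 + 13 + 19 + ? → (4,2) = 96 − 63 = 33.
Column 1 needs 96; the known cells sum to 61, so (2,1) = 35.
From column 3, 96 − (27 + 17 + 13) gives (3,3) = 39.
Column 4 must total 96; the given cells sum to 71, so (3,4) = 25.
Main diagonal must total 96; the given cells sum to 67, so (2,2) = 29.
Anti-diagonal needs 96; the known cells sum to 85, so (3,2) = 11.

9 23 27 37 / 35 29 17 15 / 21 11 39 25 / 31 33 13 19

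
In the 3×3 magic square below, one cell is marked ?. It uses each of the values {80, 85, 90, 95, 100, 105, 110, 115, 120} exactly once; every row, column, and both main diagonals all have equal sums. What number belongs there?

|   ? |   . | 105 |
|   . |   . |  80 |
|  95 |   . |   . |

85

The 9 entries sum to 900, so each line sums to 900/3 = 300.
Column 3: 105 + 80 + ? = 300, so (3,3) = 115.
The remaining cell in anti-diagonal is (2,2) = 300 − 200 = 100.
From row 2, 300 − (100 + 80) gives (2,1) = 120.
From row 3, 300 − (95 + 115) gives (3,2) = 90.
Column 1: 120 + 95 + ? = 300, so (1,1) = 85.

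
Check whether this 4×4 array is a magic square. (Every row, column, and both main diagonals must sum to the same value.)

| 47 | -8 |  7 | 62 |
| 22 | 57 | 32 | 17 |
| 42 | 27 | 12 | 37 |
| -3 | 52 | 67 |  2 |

No — main diagonal sums to 118 but column 1 sums to 108.

Row 1: 47 + (-8) + 7 + 62 = 108.
Row 2: 22 + 57 + 32 + 17 = 128.
Row 3: 42 + 27 + 12 + 37 = 118.
Row 4: -3 + 52 + 67 + 2 = 118.
Column 1: 47 + 22 + 42 + (-3) = 108.
Column 2: -8 + 57 + 27 + 52 = 128.
Column 3: 7 + 32 + 12 + 67 = 118.
Column 4: 62 + 17 + 37 + 2 = 118.
Main diagonal: 47 + 57 + 12 + 2 = 118.
Anti-diagonal: 62 + 32 + 27 + (-3) = 118.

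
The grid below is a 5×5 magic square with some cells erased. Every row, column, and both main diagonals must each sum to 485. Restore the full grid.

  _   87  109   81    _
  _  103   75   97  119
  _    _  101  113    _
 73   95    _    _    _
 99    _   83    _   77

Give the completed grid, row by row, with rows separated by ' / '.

115 87 109 81 93 / 91 103 75 97 119 / 107 79 101 113 85 / 73 95 117 89 111 / 99 121 83 105 77

Row 2: 103 + 75 + 97 + 119 + ? = 485, so (2,1) = 91.
Using column 3: 109 + 75 + 101 + 83 + ? → (4,3) = 485 − 368 = 117.
Anti-diagonal: 97 + 101 + 95 + 99 + ? = 485, so (1,5) = 93.
From row 1, 485 − (87 + 109 + 81 + 93) gives (1,1) = 115.
Column 1 must total 485; the given cells sum to 378, so (3,1) = 107.
Main diagonal must total 485; the given cells sum to 396, so (4,4) = 89.
Row 4 needs 485; the known cells sum to 374, so (4,5) = 111.
Column 4: 81 + 97 + 113 + 89 + ? = 485, so (5,4) = 105.
Column 5: 93 + 119 + 111 + 77 + ? = 485, so (3,5) = 85.
Row 3: 107 + 101 + 113 + 85 + ? = 485, so (3,2) = 79.
The remaining cell in row 5 is (5,2) = 485 − 364 = 121.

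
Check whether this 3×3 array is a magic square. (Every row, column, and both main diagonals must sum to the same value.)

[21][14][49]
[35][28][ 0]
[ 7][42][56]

No — anti-diagonal sums to 84 but main diagonal sums to 105.

Row 1: 21 + 14 + 49 = 84.
Row 2: 35 + 28 + 0 = 63.
Row 3: 7 + 42 + 56 = 105.
Column 1: 21 + 35 + 7 = 63.
Column 2: 14 + 28 + 42 = 84.
Column 3: 49 + 0 + 56 = 105.
Main diagonal: 21 + 28 + 56 = 105.
Anti-diagonal: 49 + 28 + 7 = 84.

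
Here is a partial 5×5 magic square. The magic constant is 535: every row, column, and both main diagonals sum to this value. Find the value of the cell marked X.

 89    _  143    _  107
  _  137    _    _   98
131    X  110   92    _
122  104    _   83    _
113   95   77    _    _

Using column 1: 89 + 131 + 122 + 113 + ? → (2,1) = 535 − 455 = 80.
From main diagonal, 535 − (89 + 137 + 110 + 83) gives (5,5) = 116.
Anti-diagonal must total 535; the given cells sum to 434, so (2,4) = 101.
Row 2 needs 535; the known cells sum to 416, so (2,3) = 119.
From row 5, 535 − (113 + 95 + 77 + 116) gives (5,4) = 134.
Column 3: 143 + 119 + 110 + 77 + ? = 535, so (4,3) = 86.
Column 4: 101 + 92 + 83 + 134 + ? = 535, so (1,4) = 125.
Row 1 needs 535; the known cells sum to 464, so (1,2) = 71.
From row 4, 535 − (122 + 104 + 86 + 83) gives (4,5) = 140.
The remaining cell in column 2 is (3,2) = 535 − 407 = 128.

128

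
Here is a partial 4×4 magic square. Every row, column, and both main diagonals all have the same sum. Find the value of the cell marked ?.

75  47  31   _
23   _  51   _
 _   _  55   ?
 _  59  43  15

Column 3 is complete and sums to 180; that is the magic constant.
The remaining cell in row 1 is (1,4) = 180 − 153 = 27.
From row 4, 180 − (59 + 43 + 15) gives (4,1) = 63.
Column 1 must total 180; the given cells sum to 161, so (3,1) = 19.
Using main diagonal: 75 + 55 + 15 + ? → (2,2) = 180 − 145 = 35.
The remaining cell in anti-diagonal is (3,2) = 180 − 141 = 39.
The remaining cell in row 2 is (2,4) = 180 − 109 = 71.
Row 3: 19 + 39 + 55 + ? = 180, so (3,4) = 67.

67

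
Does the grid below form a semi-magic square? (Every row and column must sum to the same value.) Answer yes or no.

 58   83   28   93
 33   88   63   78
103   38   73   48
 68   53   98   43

Yes

Row 1: 58 + 83 + 28 + 93 = 262.
Row 2: 33 + 88 + 63 + 78 = 262.
Row 3: 103 + 38 + 73 + 48 = 262.
Row 4: 68 + 53 + 98 + 43 = 262.
Column 1: 58 + 33 + 103 + 68 = 262.
Column 2: 83 + 88 + 38 + 53 = 262.
Column 3: 28 + 63 + 73 + 98 = 262.
Column 4: 93 + 78 + 48 + 43 = 262.
All lines sum to 262.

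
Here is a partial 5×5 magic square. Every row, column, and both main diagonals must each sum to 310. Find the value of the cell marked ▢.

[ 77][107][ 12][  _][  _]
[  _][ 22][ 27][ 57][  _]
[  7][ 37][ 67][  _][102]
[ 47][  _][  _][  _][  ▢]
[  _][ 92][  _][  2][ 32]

17

Using row 3: 7 + 37 + 67 + 102 + ? → (3,4) = 310 − 213 = 97.
From column 2, 310 − (107 + 22 + 37 + 92) gives (4,2) = 52.
Main diagonal needs 310; the known cells sum to 198, so (4,4) = 112.
Using column 4: 57 + 97 + 112 + 2 + ? → (1,4) = 310 − 268 = 42.
Row 1 must total 310; the given cells sum to 238, so (1,5) = 72.
From anti-diagonal, 310 − (72 + 57 + 67 + 52) gives (5,1) = 62.
Using row 5: 62 + 92 + 2 + 32 + ? → (5,3) = 310 − 188 = 122.
Using column 1: 77 + 7 + 47 + 62 + ? → (2,1) = 310 − 193 = 117.
The remaining cell in column 3 is (4,3) = 310 − 228 = 82.
Row 2: 117 + 22 + 27 + 57 + ? = 310, so (2,5) = 87.
Using row 4: 47 + 52 + 82 + 112 + ? → (4,5) = 310 − 293 = 17.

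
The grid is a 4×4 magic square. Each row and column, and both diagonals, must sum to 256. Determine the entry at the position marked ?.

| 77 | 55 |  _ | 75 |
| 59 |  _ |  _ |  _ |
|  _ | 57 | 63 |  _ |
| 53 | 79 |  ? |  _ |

73

The remaining cell in row 1 is (1,3) = 256 − 207 = 49.
Column 1 needs 256; the known cells sum to 189, so (3,1) = 67.
Column 2: 55 + 57 + 79 + ? = 256, so (2,2) = 65.
Main diagonal must total 256; the given cells sum to 205, so (4,4) = 51.
From anti-diagonal, 256 − (75 + 57 + 53) gives (2,3) = 71.
The remaining cell in row 2 is (2,4) = 256 − 195 = 61.
Row 3: 67 + 57 + 63 + ? = 256, so (3,4) = 69.
The remaining cell in row 4 is (4,3) = 256 − 183 = 73.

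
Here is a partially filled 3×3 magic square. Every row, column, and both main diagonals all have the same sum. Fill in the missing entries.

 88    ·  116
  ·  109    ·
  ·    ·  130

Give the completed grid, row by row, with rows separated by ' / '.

88 123 116 / 137 109 81 / 102 95 130

Main diagonal is already complete: 88 + 109 + 130 = 327, so that is the magic constant.
Using row 1: 88 + 116 + ? → (1,2) = 327 − 204 = 123.
Column 2: 123 + 109 + ? = 327, so (3,2) = 95.
Using column 3: 116 + 130 + ? → (2,3) = 327 − 246 = 81.
The remaining cell in anti-diagonal is (3,1) = 327 − 225 = 102.
The remaining cell in row 2 is (2,1) = 327 − 190 = 137.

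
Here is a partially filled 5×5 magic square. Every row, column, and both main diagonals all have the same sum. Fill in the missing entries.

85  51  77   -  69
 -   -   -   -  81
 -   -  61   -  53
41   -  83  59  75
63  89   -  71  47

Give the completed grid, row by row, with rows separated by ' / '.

Column 5 is already complete: 69 + 81 + 53 + 75 + 47 = 325, so that is the magic constant.
Row 1: 85 + 51 + 77 + 69 + ? = 325, so (1,4) = 43.
The remaining cell in row 4 is (4,2) = 325 − 258 = 67.
Row 5 must total 325; the given cells sum to 270, so (5,3) = 55.
From column 3, 325 − (77 + 61 + 83 + 55) gives (2,3) = 49.
Main diagonal needs 325; the known cells sum to 252, so (2,2) = 73.
Anti-diagonal: 69 + 61 + 67 + 63 + ? = 325, so (2,4) = 65.
Row 2 must total 325; the given cells sum to 268, so (2,1) = 57.
Column 1 must total 325; the given cells sum to 246, so (3,1) = 79.
Using column 2: 51 + 73 + 67 + 89 + ? → (3,2) = 325 − 280 = 45.
Column 4 must total 325; the given cells sum to 238, so (3,4) = 87.

85 51 77 43 69 / 57 73 49 65 81 / 79 45 61 87 53 / 41 67 83 59 75 / 63 89 55 71 47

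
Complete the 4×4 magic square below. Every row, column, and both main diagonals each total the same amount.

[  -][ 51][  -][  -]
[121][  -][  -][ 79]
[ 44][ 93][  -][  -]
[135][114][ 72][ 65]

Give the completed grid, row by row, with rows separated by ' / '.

Row 4 is already complete: 135 + 114 + 72 + 65 = 386, so that is the magic constant.
From column 1, 386 − (121 + 44 + 135) gives (1,1) = 86.
Column 2 must total 386; the given cells sum to 258, so (2,2) = 128.
Main diagonal: 86 + 128 + 65 + ? = 386, so (3,3) = 107.
Row 2: 121 + 128 + 79 + ? = 386, so (2,3) = 58.
Row 3 must total 386; the given cells sum to 244, so (3,4) = 142.
Column 3: 58 + 107 + 72 + ? = 386, so (1,3) = 149.
Using column 4: 79 + 142 + 65 + ? → (1,4) = 386 − 286 = 100.

86 51 149 100 / 121 128 58 79 / 44 93 107 142 / 135 114 72 65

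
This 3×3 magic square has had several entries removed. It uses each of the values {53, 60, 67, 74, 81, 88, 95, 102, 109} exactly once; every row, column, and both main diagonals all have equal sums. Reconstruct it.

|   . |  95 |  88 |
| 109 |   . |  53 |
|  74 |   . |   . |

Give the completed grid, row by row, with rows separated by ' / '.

The 9 entries sum to 729, so each line sums to 729/3 = 243.
From row 1, 243 − (95 + 88) gives (1,1) = 60.
Using row 2: 109 + 53 + ? → (2,2) = 243 − 162 = 81.
From column 2, 243 − (95 + 81) gives (3,2) = 67.
From column 3, 243 − (88 + 53) gives (3,3) = 102.

60 95 88 / 109 81 53 / 74 67 102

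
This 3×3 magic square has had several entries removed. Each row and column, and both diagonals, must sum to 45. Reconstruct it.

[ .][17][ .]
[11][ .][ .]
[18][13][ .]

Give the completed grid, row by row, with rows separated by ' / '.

16 17 12 / 11 15 19 / 18 13 14

The remaining cell in row 3 is (3,3) = 45 − 31 = 14.
Column 1 needs 45; the known cells sum to 29, so (1,1) = 16.
From column 2, 45 − (17 + 13) gives (2,2) = 15.
Anti-diagonal must total 45; the given cells sum to 33, so (1,3) = 12.
Row 2: 11 + 15 + ? = 45, so (2,3) = 19.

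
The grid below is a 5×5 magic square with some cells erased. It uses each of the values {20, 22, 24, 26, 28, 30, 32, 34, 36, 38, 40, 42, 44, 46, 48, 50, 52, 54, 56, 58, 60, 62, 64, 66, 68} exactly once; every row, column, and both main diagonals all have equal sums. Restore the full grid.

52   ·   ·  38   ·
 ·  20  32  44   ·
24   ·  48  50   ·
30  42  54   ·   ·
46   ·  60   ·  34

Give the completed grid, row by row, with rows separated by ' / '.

52 64 26 38 40 / 68 20 32 44 56 / 24 36 48 50 62 / 30 42 54 66 28 / 46 58 60 22 34

The 25 entries sum to 1100, so each line sums to 1100/5 = 220.
Using column 1: 52 + 24 + 30 + 46 + ? → (2,1) = 220 − 152 = 68.
Using column 3: 32 + 48 + 54 + 60 + ? → (1,3) = 220 − 194 = 26.
Main diagonal must total 220; the given cells sum to 154, so (4,4) = 66.
From anti-diagonal, 220 − (44 + 48 + 42 + 46) gives (1,5) = 40.
From row 1, 220 − (52 + 26 + 38 + 40) gives (1,2) = 64.
Row 2 needs 220; the known cells sum to 164, so (2,5) = 56.
The remaining cell in row 4 is (4,5) = 220 − 192 = 28.
Column 4: 38 + 44 + 50 + 66 + ? = 220, so (5,4) = 22.
Column 5: 40 + 56 + 28 + 34 + ? = 220, so (3,5) = 62.
Row 3: 24 + 48 + 50 + 62 + ? = 220, so (3,2) = 36.
Row 5 must total 220; the given cells sum to 162, so (5,2) = 58.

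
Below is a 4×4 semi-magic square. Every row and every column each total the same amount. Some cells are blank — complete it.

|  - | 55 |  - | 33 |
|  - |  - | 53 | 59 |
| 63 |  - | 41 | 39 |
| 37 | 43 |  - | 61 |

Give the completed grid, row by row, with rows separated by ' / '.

Column 4 is already complete: 33 + 59 + 39 + 61 = 192, so that is the magic constant.
Row 3 needs 192; the known cells sum to 143, so (3,2) = 49.
From row 4, 192 − (37 + 43 + 61) gives (4,3) = 51.
From column 2, 192 − (55 + 49 + 43) gives (2,2) = 45.
Column 3 must total 192; the given cells sum to 145, so (1,3) = 47.
Row 1 needs 192; the known cells sum to 135, so (1,1) = 57.
Row 2 needs 192; the known cells sum to 157, so (2,1) = 35.

57 55 47 33 / 35 45 53 59 / 63 49 41 39 / 37 43 51 61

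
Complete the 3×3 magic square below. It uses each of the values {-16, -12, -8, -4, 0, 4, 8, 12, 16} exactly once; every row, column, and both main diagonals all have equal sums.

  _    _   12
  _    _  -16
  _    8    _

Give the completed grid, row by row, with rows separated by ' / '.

The 9 entries sum to 0, so each line sums to 0/3 = 0.
Column 3 must total 0; the given cells sum to -4, so (3,3) = 4.
Row 3 needs 0; the known cells sum to 12, so (3,1) = -12.
Anti-diagonal needs 0; the known cells sum to 0, so (2,2) = 0.
The remaining cell in row 2 is (2,1) = 0 − (-16) = 16.
Using column 1: 16 + (-12) + ? → (1,1) = 0 − 4 = -4.
Column 2 must total 0; the given cells sum to 8, so (1,2) = -8.

-4 -8 12 / 16 0 -16 / -12 8 4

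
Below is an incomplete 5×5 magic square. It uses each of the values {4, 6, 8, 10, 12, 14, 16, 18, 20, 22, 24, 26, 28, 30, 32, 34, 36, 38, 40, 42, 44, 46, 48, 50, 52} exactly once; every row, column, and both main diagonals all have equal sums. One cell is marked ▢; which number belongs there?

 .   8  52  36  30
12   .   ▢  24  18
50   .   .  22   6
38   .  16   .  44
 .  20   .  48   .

The 25 entries sum to 700, so each line sums to 700/5 = 140.
Using row 1: 8 + 52 + 36 + 30 + ? → (1,1) = 140 − 126 = 14.
Column 1 must total 140; the given cells sum to 114, so (5,1) = 26.
The remaining cell in column 4 is (4,4) = 140 − 130 = 10.
From column 5, 140 − (30 + 18 + 6 + 44) gives (5,5) = 42.
Using row 4: 38 + 16 + 10 + 44 + ? → (4,2) = 140 − 108 = 32.
Row 5: 26 + 20 + 48 + 42 + ? = 140, so (5,3) = 4.
Anti-diagonal needs 140; the known cells sum to 112, so (3,3) = 28.
Row 3: 50 + 28 + 22 + 6 + ? = 140, so (3,2) = 34.
From column 2, 140 − (8 + 34 + 32 + 20) gives (2,2) = 46.
Column 3 needs 140; the known cells sum to 100, so (2,3) = 40.

40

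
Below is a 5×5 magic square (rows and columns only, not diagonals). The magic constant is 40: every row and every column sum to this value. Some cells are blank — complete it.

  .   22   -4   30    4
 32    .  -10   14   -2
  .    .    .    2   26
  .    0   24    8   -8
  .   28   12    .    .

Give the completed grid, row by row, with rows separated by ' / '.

-12 22 -4 30 4 / 32 6 -10 14 -2 / 10 -16 18 2 26 / 16 0 24 8 -8 / -6 28 12 -14 20

Using row 1: 22 + (-4) + 30 + 4 + ? → (1,1) = 40 − 52 = -12.
Row 2: 32 + (-10) + 14 + (-2) + ? = 40, so (2,2) = 6.
The remaining cell in row 4 is (4,1) = 40 − 24 = 16.
Column 2 needs 40; the known cells sum to 56, so (3,2) = -16.
Column 3 must total 40; the given cells sum to 22, so (3,3) = 18.
Using column 4: 30 + 14 + 2 + 8 + ? → (5,4) = 40 − 54 = -14.
Using column 5: 4 + (-2) + 26 + (-8) + ? → (5,5) = 40 − 20 = 20.
The remaining cell in row 3 is (3,1) = 40 − 30 = 10.
Row 5 must total 40; the given cells sum to 46, so (5,1) = -6.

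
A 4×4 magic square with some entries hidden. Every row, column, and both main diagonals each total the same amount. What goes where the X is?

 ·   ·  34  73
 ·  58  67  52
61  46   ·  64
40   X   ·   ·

79

Anti-diagonal is complete and sums to 226; that is the magic constant.
Row 2: 58 + 67 + 52 + ? = 226, so (2,1) = 49.
The remaining cell in row 3 is (3,3) = 226 − 171 = 55.
The remaining cell in column 1 is (1,1) = 226 − 150 = 76.
Column 3 needs 226; the known cells sum to 156, so (4,3) = 70.
From column 4, 226 − (73 + 52 + 64) gives (4,4) = 37.
Using row 1: 76 + 34 + 73 + ? → (1,2) = 226 − 183 = 43.
From row 4, 226 − (40 + 70 + 37) gives (4,2) = 79.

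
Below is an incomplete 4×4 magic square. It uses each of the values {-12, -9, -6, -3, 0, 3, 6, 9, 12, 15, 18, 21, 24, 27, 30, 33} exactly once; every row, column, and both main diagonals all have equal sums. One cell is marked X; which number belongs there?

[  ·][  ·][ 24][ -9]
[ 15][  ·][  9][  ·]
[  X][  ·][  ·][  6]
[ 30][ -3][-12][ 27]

3

The 16 entries sum to 168, so each line sums to 168/4 = 42.
From column 3, 42 − (24 + 9 + (-12)) gives (3,3) = 21.
Using column 4: -9 + 6 + 27 + ? → (2,4) = 42 − 24 = 18.
Anti-diagonal must total 42; the given cells sum to 30, so (3,2) = 12.
The remaining cell in row 2 is (2,2) = 42 − 42 = 0.
Row 3: 12 + 21 + 6 + ? = 42, so (3,1) = 3.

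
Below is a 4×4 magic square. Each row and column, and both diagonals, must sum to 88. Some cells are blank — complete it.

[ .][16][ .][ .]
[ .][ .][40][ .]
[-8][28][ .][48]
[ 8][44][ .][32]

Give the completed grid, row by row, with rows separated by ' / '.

Row 3 needs 88; the known cells sum to 68, so (3,3) = 20.
Row 4 must total 88; the given cells sum to 84, so (4,3) = 4.
The remaining cell in column 2 is (2,2) = 88 − 88 = 0.
From column 3, 88 − (40 + 20 + 4) gives (1,3) = 24.
Using main diagonal: 0 + 20 + 32 + ? → (1,1) = 88 − 52 = 36.
From anti-diagonal, 88 − (40 + 28 + 8) gives (1,4) = 12.
Using column 1: 36 + (-8) + 8 + ? → (2,1) = 88 − 36 = 52.
Using column 4: 12 + 48 + 32 + ? → (2,4) = 88 − 92 = -4.

36 16 24 12 / 52 0 40 -4 / -8 28 20 48 / 8 44 4 32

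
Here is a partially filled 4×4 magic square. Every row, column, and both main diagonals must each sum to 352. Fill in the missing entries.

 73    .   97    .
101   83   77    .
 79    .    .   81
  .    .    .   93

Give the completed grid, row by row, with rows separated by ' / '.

73 95 97 87 / 101 83 77 91 / 79 89 103 81 / 99 85 75 93

Row 2 needs 352; the known cells sum to 261, so (2,4) = 91.
Column 1: 73 + 101 + 79 + ? = 352, so (4,1) = 99.
From column 4, 352 − (91 + 81 + 93) gives (1,4) = 87.
From main diagonal, 352 − (73 + 83 + 93) gives (3,3) = 103.
The remaining cell in anti-diagonal is (3,2) = 352 − 263 = 89.
Using row 1: 73 + 97 + 87 + ? → (1,2) = 352 − 257 = 95.
The remaining cell in column 2 is (4,2) = 352 − 267 = 85.
From column 3, 352 − (97 + 77 + 103) gives (4,3) = 75.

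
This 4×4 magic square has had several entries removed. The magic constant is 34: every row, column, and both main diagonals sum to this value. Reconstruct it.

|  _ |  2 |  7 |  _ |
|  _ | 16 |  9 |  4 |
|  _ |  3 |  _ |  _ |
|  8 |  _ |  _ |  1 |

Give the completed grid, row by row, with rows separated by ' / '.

Using row 2: 16 + 9 + 4 + ? → (2,1) = 34 − 29 = 5.
Using column 2: 2 + 16 + 3 + ? → (4,2) = 34 − 21 = 13.
From anti-diagonal, 34 − (9 + 3 + 8) gives (1,4) = 14.
Row 1: 2 + 7 + 14 + ? = 34, so (1,1) = 11.
Using row 4: 8 + 13 + 1 + ? → (4,3) = 34 − 22 = 12.
The remaining cell in column 1 is (3,1) = 34 − 24 = 10.
The remaining cell in column 3 is (3,3) = 34 − 28 = 6.
Column 4 needs 34; the known cells sum to 19, so (3,4) = 15.

11 2 7 14 / 5 16 9 4 / 10 3 6 15 / 8 13 12 1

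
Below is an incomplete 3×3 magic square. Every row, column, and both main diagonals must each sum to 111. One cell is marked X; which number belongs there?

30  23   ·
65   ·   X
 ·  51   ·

9

From row 1, 111 − (30 + 23) gives (1,3) = 58.
Using column 1: 30 + 65 + ? → (3,1) = 111 − 95 = 16.
The remaining cell in column 2 is (2,2) = 111 − 74 = 37.
Main diagonal: 30 + 37 + ? = 111, so (3,3) = 44.
Row 2 needs 111; the known cells sum to 102, so (2,3) = 9.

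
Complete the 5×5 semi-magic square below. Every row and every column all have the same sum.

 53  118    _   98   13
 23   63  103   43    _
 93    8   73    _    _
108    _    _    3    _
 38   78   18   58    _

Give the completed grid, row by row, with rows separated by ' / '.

53 118 33 98 13 / 23 63 103 43 83 / 93 8 73 113 28 / 108 48 88 3 68 / 38 78 18 58 123

Column 1 is already complete: 53 + 23 + 93 + 108 + 38 = 315, so that is the magic constant.
Row 1: 53 + 118 + 98 + 13 + ? = 315, so (1,3) = 33.
Row 2 must total 315; the given cells sum to 232, so (2,5) = 83.
Row 5: 38 + 78 + 18 + 58 + ? = 315, so (5,5) = 123.
Column 2: 118 + 63 + 8 + 78 + ? = 315, so (4,2) = 48.
From column 3, 315 − (33 + 103 + 73 + 18) gives (4,3) = 88.
The remaining cell in column 4 is (3,4) = 315 − 202 = 113.
The remaining cell in row 3 is (3,5) = 315 − 287 = 28.
Using row 4: 108 + 48 + 88 + 3 + ? → (4,5) = 315 − 247 = 68.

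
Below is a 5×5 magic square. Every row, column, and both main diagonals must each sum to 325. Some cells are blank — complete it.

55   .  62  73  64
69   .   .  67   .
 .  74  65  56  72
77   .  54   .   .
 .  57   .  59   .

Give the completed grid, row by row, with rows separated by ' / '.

Row 1: 55 + 62 + 73 + 64 + ? = 325, so (1,2) = 71.
From row 3, 325 − (74 + 65 + 56 + 72) gives (3,1) = 58.
Column 1 must total 325; the given cells sum to 259, so (5,1) = 66.
From column 4, 325 − (73 + 67 + 56 + 59) gives (4,4) = 70.
Anti-diagonal needs 325; the known cells sum to 262, so (4,2) = 63.
Using row 4: 77 + 63 + 54 + 70 + ? → (4,5) = 325 − 264 = 61.
Column 2 needs 325; the known cells sum to 265, so (2,2) = 60.
Main diagonal must total 325; the given cells sum to 250, so (5,5) = 75.
Row 5 needs 325; the known cells sum to 257, so (5,3) = 68.
Using column 3: 62 + 65 + 54 + 68 + ? → (2,3) = 325 − 249 = 76.
From column 5, 325 − (64 + 72 + 61 + 75) gives (2,5) = 53.

55 71 62 73 64 / 69 60 76 67 53 / 58 74 65 56 72 / 77 63 54 70 61 / 66 57 68 59 75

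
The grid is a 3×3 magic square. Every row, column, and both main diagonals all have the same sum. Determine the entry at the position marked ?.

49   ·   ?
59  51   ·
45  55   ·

Column 1 is complete and sums to 153; that is the magic constant.
From row 2, 153 − (59 + 51) gives (2,3) = 43.
From row 3, 153 − (45 + 55) gives (3,3) = 53.
Column 2: 51 + 55 + ? = 153, so (1,2) = 47.
Using column 3: 43 + 53 + ? → (1,3) = 153 − 96 = 57.

57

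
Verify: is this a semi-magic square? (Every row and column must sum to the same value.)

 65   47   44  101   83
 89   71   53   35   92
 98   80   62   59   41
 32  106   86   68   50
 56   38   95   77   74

No — column 1 sums to 340 but row 4 sums to 342.

Row 1: 65 + 47 + 44 + 101 + 83 = 340.
Row 2: 89 + 71 + 53 + 35 + 92 = 340.
Row 3: 98 + 80 + 62 + 59 + 41 = 340.
Row 4: 32 + 106 + 86 + 68 + 50 = 342.
Row 5: 56 + 38 + 95 + 77 + 74 = 340.
Column 1: 65 + 89 + 98 + 32 + 56 = 340.
Column 2: 47 + 71 + 80 + 106 + 38 = 342.
Column 3: 44 + 53 + 62 + 86 + 95 = 340.
Column 4: 101 + 35 + 59 + 68 + 77 = 340.
Column 5: 83 + 92 + 41 + 50 + 74 = 340.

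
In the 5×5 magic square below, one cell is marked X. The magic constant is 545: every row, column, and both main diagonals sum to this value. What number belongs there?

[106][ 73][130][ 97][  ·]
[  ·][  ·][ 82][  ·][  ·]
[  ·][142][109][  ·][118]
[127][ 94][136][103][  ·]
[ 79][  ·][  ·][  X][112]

145

Row 1 must total 545; the given cells sum to 406, so (1,5) = 139.
From row 4, 545 − (127 + 94 + 136 + 103) gives (4,5) = 85.
The remaining cell in column 3 is (5,3) = 545 − 457 = 88.
From column 5, 545 − (139 + 118 + 85 + 112) gives (2,5) = 91.
Main diagonal needs 545; the known cells sum to 430, so (2,2) = 115.
Anti-diagonal must total 545; the given cells sum to 421, so (2,4) = 124.
Row 2 needs 545; the known cells sum to 412, so (2,1) = 133.
The remaining cell in column 1 is (3,1) = 545 − 445 = 100.
Column 2 needs 545; the known cells sum to 424, so (5,2) = 121.
Row 3 must total 545; the given cells sum to 469, so (3,4) = 76.
Row 5 must total 545; the given cells sum to 400, so (5,4) = 145.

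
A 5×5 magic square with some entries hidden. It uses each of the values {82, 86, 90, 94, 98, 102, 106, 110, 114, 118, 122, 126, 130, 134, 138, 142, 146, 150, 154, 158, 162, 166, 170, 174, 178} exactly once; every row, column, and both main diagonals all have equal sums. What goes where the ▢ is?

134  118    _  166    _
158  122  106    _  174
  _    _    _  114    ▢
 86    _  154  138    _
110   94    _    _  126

98

The 25 entries sum to 3250, so each line sums to 3250/5 = 650.
Row 2 needs 650; the known cells sum to 560, so (2,4) = 90.
Column 1 must total 650; the given cells sum to 488, so (3,1) = 162.
Column 4 must total 650; the given cells sum to 508, so (5,4) = 142.
Main diagonal: 134 + 122 + 138 + 126 + ? = 650, so (3,3) = 130.
From row 5, 650 − (110 + 94 + 142 + 126) gives (5,3) = 178.
Column 3: 106 + 130 + 154 + 178 + ? = 650, so (1,3) = 82.
The remaining cell in row 1 is (1,5) = 650 − 500 = 150.
The remaining cell in anti-diagonal is (4,2) = 650 − 480 = 170.
The remaining cell in row 4 is (4,5) = 650 − 548 = 102.
Column 2 needs 650; the known cells sum to 504, so (3,2) = 146.
Using column 5: 150 + 174 + 102 + 126 + ? → (3,5) = 650 − 552 = 98.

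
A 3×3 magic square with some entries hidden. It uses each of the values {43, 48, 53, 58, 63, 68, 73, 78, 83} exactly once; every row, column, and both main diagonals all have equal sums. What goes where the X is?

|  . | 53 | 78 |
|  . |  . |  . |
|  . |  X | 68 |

The 9 entries sum to 567, so each line sums to 567/3 = 189.
Row 1: 53 + 78 + ? = 189, so (1,1) = 58.
The remaining cell in column 3 is (2,3) = 189 − 146 = 43.
The remaining cell in main diagonal is (2,2) = 189 − 126 = 63.
Anti-diagonal: 78 + 63 + ? = 189, so (3,1) = 48.
Using row 2: 63 + 43 + ? → (2,1) = 189 − 106 = 83.
From row 3, 189 − (48 + 68) gives (3,2) = 73.

73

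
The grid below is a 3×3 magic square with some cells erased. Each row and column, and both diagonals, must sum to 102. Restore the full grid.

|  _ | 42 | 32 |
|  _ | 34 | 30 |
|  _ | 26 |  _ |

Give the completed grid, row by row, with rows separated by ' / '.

Row 1 needs 102; the known cells sum to 74, so (1,1) = 28.
From row 2, 102 − (34 + 30) gives (2,1) = 38.
Column 1 needs 102; the known cells sum to 66, so (3,1) = 36.
The remaining cell in column 3 is (3,3) = 102 − 62 = 40.

28 42 32 / 38 34 30 / 36 26 40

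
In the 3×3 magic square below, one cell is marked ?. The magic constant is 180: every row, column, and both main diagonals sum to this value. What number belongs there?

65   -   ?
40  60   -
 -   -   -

45

Row 2 must total 180; the given cells sum to 100, so (2,3) = 80.
From column 1, 180 − (65 + 40) gives (3,1) = 75.
The remaining cell in main diagonal is (3,3) = 180 − 125 = 55.
Anti-diagonal must total 180; the given cells sum to 135, so (1,3) = 45.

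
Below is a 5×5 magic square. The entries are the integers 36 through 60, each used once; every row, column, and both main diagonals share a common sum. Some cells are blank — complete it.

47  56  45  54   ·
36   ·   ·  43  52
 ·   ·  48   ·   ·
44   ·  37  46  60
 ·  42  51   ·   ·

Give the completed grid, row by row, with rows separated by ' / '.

47 56 45 54 38 / 36 50 59 43 52 / 55 39 48 57 41 / 44 53 37 46 60 / 58 42 51 40 49

The entries are 36 through 60, which sum to 1200, so each line sums to 1200/5 = 240.
Row 1 needs 240; the known cells sum to 202, so (1,5) = 38.
Row 4 must total 240; the given cells sum to 187, so (4,2) = 53.
Column 3: 45 + 48 + 37 + 51 + ? = 240, so (2,3) = 59.
From anti-diagonal, 240 − (38 + 43 + 48 + 53) gives (5,1) = 58.
The remaining cell in row 2 is (2,2) = 240 − 190 = 50.
Column 1 needs 240; the known cells sum to 185, so (3,1) = 55.
The remaining cell in column 2 is (3,2) = 240 − 201 = 39.
Main diagonal needs 240; the known cells sum to 191, so (5,5) = 49.
Row 5 needs 240; the known cells sum to 200, so (5,4) = 40.
Column 4: 54 + 43 + 46 + 40 + ? = 240, so (3,4) = 57.
Column 5: 38 + 52 + 60 + 49 + ? = 240, so (3,5) = 41.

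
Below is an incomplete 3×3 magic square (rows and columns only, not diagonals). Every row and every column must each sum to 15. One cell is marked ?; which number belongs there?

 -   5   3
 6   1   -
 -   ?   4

Row 1 must total 15; the given cells sum to 8, so (1,1) = 7.
Row 2 needs 15; the known cells sum to 7, so (2,3) = 8.
From column 1, 15 − (7 + 6) gives (3,1) = 2.
Column 2: 5 + 1 + ? = 15, so (3,2) = 9.

9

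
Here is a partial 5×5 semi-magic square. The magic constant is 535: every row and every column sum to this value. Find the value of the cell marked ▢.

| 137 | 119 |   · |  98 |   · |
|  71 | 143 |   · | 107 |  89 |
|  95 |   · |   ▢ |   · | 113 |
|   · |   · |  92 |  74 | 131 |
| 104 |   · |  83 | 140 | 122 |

134

Row 2 needs 535; the known cells sum to 410, so (2,3) = 125.
Row 5 needs 535; the known cells sum to 449, so (5,2) = 86.
From column 1, 535 − (137 + 71 + 95 + 104) gives (4,1) = 128.
Using column 4: 98 + 107 + 74 + 140 + ? → (3,4) = 535 − 419 = 116.
From column 5, 535 − (89 + 113 + 131 + 122) gives (1,5) = 80.
From row 1, 535 − (137 + 119 + 98 + 80) gives (1,3) = 101.
Using row 4: 128 + 92 + 74 + 131 + ? → (4,2) = 535 − 425 = 110.
Using column 2: 119 + 143 + 110 + 86 + ? → (3,2) = 535 − 458 = 77.
Column 3 needs 535; the known cells sum to 401, so (3,3) = 134.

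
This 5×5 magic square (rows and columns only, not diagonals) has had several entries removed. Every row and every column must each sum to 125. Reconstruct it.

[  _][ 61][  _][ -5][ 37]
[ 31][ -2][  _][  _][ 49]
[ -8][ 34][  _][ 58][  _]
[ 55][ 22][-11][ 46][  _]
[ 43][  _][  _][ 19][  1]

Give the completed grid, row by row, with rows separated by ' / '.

Row 4: 55 + 22 + (-11) + 46 + ? = 125, so (4,5) = 13.
Column 1 must total 125; the given cells sum to 121, so (1,1) = 4.
Column 2 must total 125; the given cells sum to 115, so (5,2) = 10.
Column 4 must total 125; the given cells sum to 118, so (2,4) = 7.
From column 5, 125 − (37 + 49 + 13 + 1) gives (3,5) = 25.
Row 1 must total 125; the given cells sum to 97, so (1,3) = 28.
Row 2 needs 125; the known cells sum to 85, so (2,3) = 40.
The remaining cell in row 3 is (3,3) = 125 − 109 = 16.
Using row 5: 43 + 10 + 19 + 1 + ? → (5,3) = 125 − 73 = 52.

4 61 28 -5 37 / 31 -2 40 7 49 / -8 34 16 58 25 / 55 22 -11 46 13 / 43 10 52 19 1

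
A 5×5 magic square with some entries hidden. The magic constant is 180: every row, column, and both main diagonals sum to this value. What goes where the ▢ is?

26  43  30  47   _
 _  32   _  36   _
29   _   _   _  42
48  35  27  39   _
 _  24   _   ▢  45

33

Row 1 needs 180; the known cells sum to 146, so (1,5) = 34.
Row 4: 48 + 35 + 27 + 39 + ? = 180, so (4,5) = 31.
The remaining cell in column 2 is (3,2) = 180 − 134 = 46.
Column 5 must total 180; the given cells sum to 152, so (2,5) = 28.
The remaining cell in main diagonal is (3,3) = 180 − 142 = 38.
From anti-diagonal, 180 − (34 + 36 + 38 + 35) gives (5,1) = 37.
Using row 3: 29 + 46 + 38 + 42 + ? → (3,4) = 180 − 155 = 25.
Column 1: 26 + 29 + 48 + 37 + ? = 180, so (2,1) = 40.
Column 4 must total 180; the given cells sum to 147, so (5,4) = 33.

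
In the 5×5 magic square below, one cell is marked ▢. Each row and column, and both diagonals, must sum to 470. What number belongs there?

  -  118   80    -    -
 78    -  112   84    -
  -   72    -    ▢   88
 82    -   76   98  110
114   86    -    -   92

116

Row 4: 82 + 76 + 98 + 110 + ? = 470, so (4,2) = 104.
Using column 2: 118 + 72 + 104 + 86 + ? → (2,2) = 470 − 380 = 90.
Using row 2: 78 + 90 + 112 + 84 + ? → (2,5) = 470 − 364 = 106.
Column 5 must total 470; the given cells sum to 396, so (1,5) = 74.
The remaining cell in anti-diagonal is (3,3) = 470 − 376 = 94.
Column 3 must total 470; the given cells sum to 362, so (5,3) = 108.
Using main diagonal: 90 + 94 + 98 + 92 + ? → (1,1) = 470 − 374 = 96.
From row 1, 470 − (96 + 118 + 80 + 74) gives (1,4) = 102.
The remaining cell in row 5 is (5,4) = 470 − 400 = 70.
Using column 1: 96 + 78 + 82 + 114 + ? → (3,1) = 470 − 370 = 100.
From column 4, 470 − (102 + 84 + 98 + 70) gives (3,4) = 116.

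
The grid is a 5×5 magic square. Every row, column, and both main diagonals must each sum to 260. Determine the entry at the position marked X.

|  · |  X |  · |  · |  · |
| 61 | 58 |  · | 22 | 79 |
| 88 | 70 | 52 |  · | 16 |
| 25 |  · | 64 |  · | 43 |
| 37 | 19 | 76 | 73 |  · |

The remaining cell in row 2 is (2,3) = 260 − 220 = 40.
Row 3 must total 260; the given cells sum to 226, so (3,4) = 34.
Row 5 must total 260; the given cells sum to 205, so (5,5) = 55.
Column 1 needs 260; the known cells sum to 211, so (1,1) = 49.
Using column 3: 40 + 52 + 64 + 76 + ? → (1,3) = 260 − 232 = 28.
Column 5 needs 260; the known cells sum to 193, so (1,5) = 67.
Using main diagonal: 49 + 58 + 52 + 55 + ? → (4,4) = 260 − 214 = 46.
From anti-diagonal, 260 − (67 + 22 + 52 + 37) gives (4,2) = 82.
From column 2, 260 − (58 + 70 + 82 + 19) gives (1,2) = 31.

31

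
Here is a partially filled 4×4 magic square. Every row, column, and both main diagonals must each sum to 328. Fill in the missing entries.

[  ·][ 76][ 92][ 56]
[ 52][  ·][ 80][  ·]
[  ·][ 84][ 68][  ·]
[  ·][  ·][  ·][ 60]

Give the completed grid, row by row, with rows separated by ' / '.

104 76 92 56 / 52 96 80 100 / 64 84 68 112 / 108 72 88 60

From row 1, 328 − (76 + 92 + 56) gives (1,1) = 104.
Column 3 must total 328; the given cells sum to 240, so (4,3) = 88.
Using main diagonal: 104 + 68 + 60 + ? → (2,2) = 328 − 232 = 96.
Using anti-diagonal: 56 + 80 + 84 + ? → (4,1) = 328 − 220 = 108.
Row 2: 52 + 96 + 80 + ? = 328, so (2,4) = 100.
Row 4 needs 328; the known cells sum to 256, so (4,2) = 72.
Using column 1: 104 + 52 + 108 + ? → (3,1) = 328 − 264 = 64.
Column 4: 56 + 100 + 60 + ? = 328, so (3,4) = 112.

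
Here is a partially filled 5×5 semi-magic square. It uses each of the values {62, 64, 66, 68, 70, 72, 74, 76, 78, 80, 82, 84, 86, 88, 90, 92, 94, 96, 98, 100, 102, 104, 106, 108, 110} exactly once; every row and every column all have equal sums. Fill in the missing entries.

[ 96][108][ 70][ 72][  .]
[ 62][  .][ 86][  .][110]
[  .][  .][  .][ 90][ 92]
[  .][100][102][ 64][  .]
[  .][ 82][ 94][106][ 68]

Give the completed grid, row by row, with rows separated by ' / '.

96 108 70 72 84 / 62 74 86 98 110 / 104 66 78 90 92 / 88 100 102 64 76 / 80 82 94 106 68

The 25 entries sum to 2150, so each line sums to 2150/5 = 430.
Row 1 must total 430; the given cells sum to 346, so (1,5) = 84.
The remaining cell in row 5 is (5,1) = 430 − 350 = 80.
The remaining cell in column 3 is (3,3) = 430 − 352 = 78.
Column 4 must total 430; the given cells sum to 332, so (2,4) = 98.
Using column 5: 84 + 110 + 92 + 68 + ? → (4,5) = 430 − 354 = 76.
Using row 2: 62 + 86 + 98 + 110 + ? → (2,2) = 430 − 356 = 74.
From row 4, 430 − (100 + 102 + 64 + 76) gives (4,1) = 88.
Using column 1: 96 + 62 + 88 + 80 + ? → (3,1) = 430 − 326 = 104.
Using column 2: 108 + 74 + 100 + 82 + ? → (3,2) = 430 − 364 = 66.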